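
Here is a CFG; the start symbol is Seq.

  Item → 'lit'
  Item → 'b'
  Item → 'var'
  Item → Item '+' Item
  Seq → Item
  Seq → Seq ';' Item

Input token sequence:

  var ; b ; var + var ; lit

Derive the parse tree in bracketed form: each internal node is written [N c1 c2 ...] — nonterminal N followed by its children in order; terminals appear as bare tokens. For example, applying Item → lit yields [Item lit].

Seq
Seq ; Item
Seq ; Item ; Item
Seq ; Item ; Item ; Item
Item ; Item ; Item ; Item
var ; Item ; Item ; Item
var ; b ; Item ; Item
var ; b ; Item + Item ; Item
var ; b ; var + Item ; Item
var ; b ; var + var ; Item
var ; b ; var + var ; lit

[Seq [Seq [Seq [Seq [Item var]] ; [Item b]] ; [Item [Item var] + [Item var]]] ; [Item lit]]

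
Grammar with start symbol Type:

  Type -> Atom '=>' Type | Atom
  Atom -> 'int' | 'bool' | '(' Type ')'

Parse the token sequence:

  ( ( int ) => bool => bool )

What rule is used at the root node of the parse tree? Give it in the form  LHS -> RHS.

Type -> Atom

[Type [Atom ( [Type [Atom ( [Type [Atom int]] )] => [Type [Atom bool] => [Type [Atom bool]]]] )]]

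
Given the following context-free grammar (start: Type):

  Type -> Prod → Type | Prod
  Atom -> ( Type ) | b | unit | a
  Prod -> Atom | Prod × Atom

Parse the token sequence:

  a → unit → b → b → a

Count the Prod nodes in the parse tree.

5

[Type [Prod [Atom a]] → [Type [Prod [Atom unit]] → [Type [Prod [Atom b]] → [Type [Prod [Atom b]] → [Type [Prod [Atom a]]]]]]]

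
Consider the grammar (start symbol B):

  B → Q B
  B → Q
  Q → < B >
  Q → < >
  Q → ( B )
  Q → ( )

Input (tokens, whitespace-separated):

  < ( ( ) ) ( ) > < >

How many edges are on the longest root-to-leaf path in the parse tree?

6

[B [Q < [B [Q ( [B [Q ( )]] )] [B [Q ( )]]] >] [B [Q < >]]]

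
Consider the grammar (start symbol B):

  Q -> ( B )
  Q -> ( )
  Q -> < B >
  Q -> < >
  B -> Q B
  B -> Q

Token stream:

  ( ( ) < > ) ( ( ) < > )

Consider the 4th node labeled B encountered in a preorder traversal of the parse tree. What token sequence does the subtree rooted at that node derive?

[B [Q ( [B [Q ( )] [B [Q < >]]] )] [B [Q ( [B [Q ( )] [B [Q < >]]] )]]]

( ( ) < > )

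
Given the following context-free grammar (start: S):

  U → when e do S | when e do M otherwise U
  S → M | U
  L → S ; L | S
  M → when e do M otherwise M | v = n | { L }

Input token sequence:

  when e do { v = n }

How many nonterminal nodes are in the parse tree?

[S [U when e do [S [M { [L [S [M v = n]]] }]]]]

7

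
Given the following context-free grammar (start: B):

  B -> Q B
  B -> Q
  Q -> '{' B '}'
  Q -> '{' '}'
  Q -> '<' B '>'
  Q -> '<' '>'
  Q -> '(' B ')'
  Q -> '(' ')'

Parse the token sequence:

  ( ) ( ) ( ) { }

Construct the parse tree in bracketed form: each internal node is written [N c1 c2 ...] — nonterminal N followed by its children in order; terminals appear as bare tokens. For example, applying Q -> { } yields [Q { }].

[B [Q ( )] [B [Q ( )] [B [Q ( )] [B [Q { }]]]]]

B
Q B
( ) B
( ) Q B
( ) ( ) B
( ) ( ) Q B
( ) ( ) ( ) B
( ) ( ) ( ) Q
( ) ( ) ( ) { }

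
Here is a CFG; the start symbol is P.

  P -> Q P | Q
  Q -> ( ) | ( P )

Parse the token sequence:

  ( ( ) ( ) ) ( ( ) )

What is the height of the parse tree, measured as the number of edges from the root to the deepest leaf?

5

[P [Q ( [P [Q ( )] [P [Q ( )]]] )] [P [Q ( [P [Q ( )]] )]]]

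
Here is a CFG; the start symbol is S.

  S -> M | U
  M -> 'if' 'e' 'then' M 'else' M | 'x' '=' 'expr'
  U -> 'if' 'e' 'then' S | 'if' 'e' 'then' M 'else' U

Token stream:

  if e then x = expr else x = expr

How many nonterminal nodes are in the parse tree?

[S [M if e then [M x = expr] else [M x = expr]]]

4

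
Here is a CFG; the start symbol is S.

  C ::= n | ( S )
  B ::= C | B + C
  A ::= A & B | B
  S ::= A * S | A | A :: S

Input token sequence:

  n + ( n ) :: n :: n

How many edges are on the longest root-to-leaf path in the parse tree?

8

[S [A [B [B [C n]] + [C ( [S [A [B [C n]]]] )]]] :: [S [A [B [C n]]] :: [S [A [B [C n]]]]]]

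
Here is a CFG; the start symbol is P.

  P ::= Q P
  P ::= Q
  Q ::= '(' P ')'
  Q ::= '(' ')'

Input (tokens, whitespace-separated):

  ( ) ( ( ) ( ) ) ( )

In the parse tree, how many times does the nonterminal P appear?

[P [Q ( )] [P [Q ( [P [Q ( )] [P [Q ( )]]] )] [P [Q ( )]]]]

5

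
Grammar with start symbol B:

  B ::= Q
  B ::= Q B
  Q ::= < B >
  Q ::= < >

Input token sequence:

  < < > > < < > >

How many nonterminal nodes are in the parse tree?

8

[B [Q < [B [Q < >]] >] [B [Q < [B [Q < >]] >]]]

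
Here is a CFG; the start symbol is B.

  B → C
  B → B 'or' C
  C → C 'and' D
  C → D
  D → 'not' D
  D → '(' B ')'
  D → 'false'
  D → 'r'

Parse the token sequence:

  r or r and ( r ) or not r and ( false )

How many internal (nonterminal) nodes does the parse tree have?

20

[B [B [B [C [D r]]] or [C [C [D r]] and [D ( [B [C [D r]]] )]]] or [C [C [D not [D r]]] and [D ( [B [C [D false]]] )]]]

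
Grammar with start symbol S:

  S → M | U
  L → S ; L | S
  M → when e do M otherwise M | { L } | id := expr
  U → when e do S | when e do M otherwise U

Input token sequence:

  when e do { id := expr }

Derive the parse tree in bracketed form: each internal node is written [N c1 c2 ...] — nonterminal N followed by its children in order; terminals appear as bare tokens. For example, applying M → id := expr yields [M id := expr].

[S [U when e do [S [M { [L [S [M id := expr]]] }]]]]

S
U
when e do S
when e do M
when e do { L }
when e do { S }
when e do { M }
when e do { id := expr }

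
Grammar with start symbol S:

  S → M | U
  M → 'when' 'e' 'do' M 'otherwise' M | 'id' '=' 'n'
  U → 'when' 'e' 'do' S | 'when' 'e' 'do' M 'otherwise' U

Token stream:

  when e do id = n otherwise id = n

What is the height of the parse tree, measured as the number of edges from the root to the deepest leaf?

3

[S [M when e do [M id = n] otherwise [M id = n]]]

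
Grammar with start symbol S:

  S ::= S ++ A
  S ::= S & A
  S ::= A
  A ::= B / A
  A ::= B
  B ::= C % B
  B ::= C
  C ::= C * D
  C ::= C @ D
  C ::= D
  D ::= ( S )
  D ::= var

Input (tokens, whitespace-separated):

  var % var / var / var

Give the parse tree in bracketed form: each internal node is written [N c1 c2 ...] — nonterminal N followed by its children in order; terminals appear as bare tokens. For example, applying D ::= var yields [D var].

[S [A [B [C [D var]] % [B [C [D var]]]] / [A [B [C [D var]]] / [A [B [C [D var]]]]]]]

S
A
B / A
C % B / A
D % B / A
var % B / A
var % C / A
var % D / A
var % var / A
var % var / B / A
var % var / C / A
var % var / D / A
var % var / var / A
var % var / var / B
var % var / var / C
var % var / var / D
var % var / var / var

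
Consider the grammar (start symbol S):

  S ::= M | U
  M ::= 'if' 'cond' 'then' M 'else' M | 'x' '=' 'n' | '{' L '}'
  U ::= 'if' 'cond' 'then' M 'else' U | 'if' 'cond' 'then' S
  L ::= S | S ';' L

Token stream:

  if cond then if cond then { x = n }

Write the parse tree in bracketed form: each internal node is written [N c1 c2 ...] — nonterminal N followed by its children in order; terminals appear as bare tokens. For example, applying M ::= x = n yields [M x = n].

S
U
if cond then S
if cond then U
if cond then if cond then S
if cond then if cond then M
if cond then if cond then { L }
if cond then if cond then { S }
if cond then if cond then { M }
if cond then if cond then { x = n }

[S [U if cond then [S [U if cond then [S [M { [L [S [M x = n]]] }]]]]]]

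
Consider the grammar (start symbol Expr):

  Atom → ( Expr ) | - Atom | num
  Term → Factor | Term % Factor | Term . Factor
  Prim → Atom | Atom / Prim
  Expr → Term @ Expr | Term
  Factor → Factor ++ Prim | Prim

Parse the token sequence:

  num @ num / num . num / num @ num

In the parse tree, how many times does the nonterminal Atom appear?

6

[Expr [Term [Factor [Prim [Atom num]]]] @ [Expr [Term [Term [Factor [Prim [Atom num] / [Prim [Atom num]]]]] . [Factor [Prim [Atom num] / [Prim [Atom num]]]]] @ [Expr [Term [Factor [Prim [Atom num]]]]]]]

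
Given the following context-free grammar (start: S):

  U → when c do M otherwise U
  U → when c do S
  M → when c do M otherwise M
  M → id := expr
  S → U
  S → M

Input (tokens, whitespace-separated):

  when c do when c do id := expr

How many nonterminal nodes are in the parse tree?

[S [U when c do [S [U when c do [S [M id := expr]]]]]]

6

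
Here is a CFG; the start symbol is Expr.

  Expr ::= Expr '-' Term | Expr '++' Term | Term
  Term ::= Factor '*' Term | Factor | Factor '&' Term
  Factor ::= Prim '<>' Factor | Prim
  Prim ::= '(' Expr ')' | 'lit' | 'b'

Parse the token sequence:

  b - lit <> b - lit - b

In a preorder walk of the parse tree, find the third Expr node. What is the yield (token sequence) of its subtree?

[Expr [Expr [Expr [Expr [Term [Factor [Prim b]]]] - [Term [Factor [Prim lit] <> [Factor [Prim b]]]]] - [Term [Factor [Prim lit]]]] - [Term [Factor [Prim b]]]]

b - lit <> b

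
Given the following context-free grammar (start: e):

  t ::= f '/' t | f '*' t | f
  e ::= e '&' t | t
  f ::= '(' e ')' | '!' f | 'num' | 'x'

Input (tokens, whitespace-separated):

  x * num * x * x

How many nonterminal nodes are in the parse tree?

[e [t [f x] * [t [f num] * [t [f x] * [t [f x]]]]]]

9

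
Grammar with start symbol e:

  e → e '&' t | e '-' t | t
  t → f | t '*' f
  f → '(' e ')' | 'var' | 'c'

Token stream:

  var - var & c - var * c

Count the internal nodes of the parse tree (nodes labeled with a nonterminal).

14

[e [e [e [e [t [f var]]] - [t [f var]]] & [t [f c]]] - [t [t [f var]] * [f c]]]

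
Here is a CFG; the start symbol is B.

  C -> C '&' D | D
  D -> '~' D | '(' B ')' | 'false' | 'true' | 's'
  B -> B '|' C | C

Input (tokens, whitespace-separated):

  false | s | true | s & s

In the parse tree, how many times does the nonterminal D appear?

[B [B [B [B [C [D false]]] | [C [D s]]] | [C [D true]]] | [C [C [D s]] & [D s]]]

5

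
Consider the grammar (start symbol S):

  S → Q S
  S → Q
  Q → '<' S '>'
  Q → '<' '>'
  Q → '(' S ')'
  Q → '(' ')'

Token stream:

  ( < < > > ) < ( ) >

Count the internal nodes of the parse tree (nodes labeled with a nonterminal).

10

[S [Q ( [S [Q < [S [Q < >]] >]] )] [S [Q < [S [Q ( )]] >]]]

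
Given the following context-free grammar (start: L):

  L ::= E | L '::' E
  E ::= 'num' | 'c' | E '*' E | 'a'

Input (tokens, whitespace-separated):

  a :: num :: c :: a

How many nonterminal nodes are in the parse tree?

[L [L [L [L [E a]] :: [E num]] :: [E c]] :: [E a]]

8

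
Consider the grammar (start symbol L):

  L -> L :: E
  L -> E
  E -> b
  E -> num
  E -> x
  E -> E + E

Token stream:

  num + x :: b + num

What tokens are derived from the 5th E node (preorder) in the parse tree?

[L [L [E [E num] + [E x]]] :: [E [E b] + [E num]]]

b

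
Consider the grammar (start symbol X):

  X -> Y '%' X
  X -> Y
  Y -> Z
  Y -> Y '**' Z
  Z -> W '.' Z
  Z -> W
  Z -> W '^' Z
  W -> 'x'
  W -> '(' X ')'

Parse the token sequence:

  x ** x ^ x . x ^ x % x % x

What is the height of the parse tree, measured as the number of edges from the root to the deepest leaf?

7

[X [Y [Y [Z [W x]]] ** [Z [W x] ^ [Z [W x] . [Z [W x] ^ [Z [W x]]]]]] % [X [Y [Z [W x]]] % [X [Y [Z [W x]]]]]]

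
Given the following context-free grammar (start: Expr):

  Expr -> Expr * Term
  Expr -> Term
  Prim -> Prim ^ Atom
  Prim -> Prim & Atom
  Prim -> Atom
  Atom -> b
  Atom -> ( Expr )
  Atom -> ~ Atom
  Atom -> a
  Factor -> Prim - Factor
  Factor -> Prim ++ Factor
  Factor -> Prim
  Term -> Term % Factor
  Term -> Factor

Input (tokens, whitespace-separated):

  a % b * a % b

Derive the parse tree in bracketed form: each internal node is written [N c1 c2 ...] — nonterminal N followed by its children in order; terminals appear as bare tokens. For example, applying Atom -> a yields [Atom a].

Expr
Expr * Term
Term * Term
Term % Factor * Term
Factor % Factor * Term
Prim % Factor * Term
Atom % Factor * Term
a % Factor * Term
a % Prim * Term
a % Atom * Term
a % b * Term
a % b * Term % Factor
a % b * Factor % Factor
a % b * Prim % Factor
a % b * Atom % Factor
a % b * a % Factor
a % b * a % Prim
a % b * a % Atom
a % b * a % b

[Expr [Expr [Term [Term [Factor [Prim [Atom a]]]] % [Factor [Prim [Atom b]]]]] * [Term [Term [Factor [Prim [Atom a]]]] % [Factor [Prim [Atom b]]]]]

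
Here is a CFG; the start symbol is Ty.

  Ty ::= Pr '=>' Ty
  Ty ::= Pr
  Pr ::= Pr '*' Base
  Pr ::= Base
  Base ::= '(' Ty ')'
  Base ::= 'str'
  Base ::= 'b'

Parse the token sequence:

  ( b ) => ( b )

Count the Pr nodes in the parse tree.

[Ty [Pr [Base ( [Ty [Pr [Base b]]] )]] => [Ty [Pr [Base ( [Ty [Pr [Base b]]] )]]]]

4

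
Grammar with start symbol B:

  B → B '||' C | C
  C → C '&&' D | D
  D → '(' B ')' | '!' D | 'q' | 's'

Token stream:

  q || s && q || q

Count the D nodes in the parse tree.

4

[B [B [B [C [D q]]] || [C [C [D s]] && [D q]]] || [C [D q]]]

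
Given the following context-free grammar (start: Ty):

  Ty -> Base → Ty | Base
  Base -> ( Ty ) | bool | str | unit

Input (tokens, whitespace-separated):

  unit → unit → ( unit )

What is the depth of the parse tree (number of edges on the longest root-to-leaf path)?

[Ty [Base unit] → [Ty [Base unit] → [Ty [Base ( [Ty [Base unit]] )]]]]

6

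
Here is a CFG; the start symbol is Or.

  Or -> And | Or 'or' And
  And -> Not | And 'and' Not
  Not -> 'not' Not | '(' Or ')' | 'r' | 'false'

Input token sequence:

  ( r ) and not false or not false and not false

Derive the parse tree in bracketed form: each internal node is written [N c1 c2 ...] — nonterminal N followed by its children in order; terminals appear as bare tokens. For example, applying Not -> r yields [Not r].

[Or [Or [And [And [Not ( [Or [And [Not r]]] )]] and [Not not [Not false]]]] or [And [And [Not not [Not false]]] and [Not not [Not false]]]]

Or
Or or And
And or And
And and Not or And
Not and Not or And
( Or ) and Not or And
( And ) and Not or And
( Not ) and Not or And
( r ) and Not or And
( r ) and not Not or And
( r ) and not false or And
( r ) and not false or And and Not
( r ) and not false or Not and Not
( r ) and not false or not Not and Not
( r ) and not false or not false and Not
( r ) and not false or not false and not Not
( r ) and not false or not false and not false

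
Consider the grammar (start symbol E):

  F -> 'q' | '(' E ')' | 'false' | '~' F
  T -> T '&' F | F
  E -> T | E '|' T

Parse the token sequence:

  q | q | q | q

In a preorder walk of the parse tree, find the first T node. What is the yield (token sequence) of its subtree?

q

[E [E [E [E [T [F q]]] | [T [F q]]] | [T [F q]]] | [T [F q]]]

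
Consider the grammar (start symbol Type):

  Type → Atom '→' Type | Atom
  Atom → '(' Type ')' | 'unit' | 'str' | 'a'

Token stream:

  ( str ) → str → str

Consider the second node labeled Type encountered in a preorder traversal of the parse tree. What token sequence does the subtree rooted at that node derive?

[Type [Atom ( [Type [Atom str]] )] → [Type [Atom str] → [Type [Atom str]]]]

str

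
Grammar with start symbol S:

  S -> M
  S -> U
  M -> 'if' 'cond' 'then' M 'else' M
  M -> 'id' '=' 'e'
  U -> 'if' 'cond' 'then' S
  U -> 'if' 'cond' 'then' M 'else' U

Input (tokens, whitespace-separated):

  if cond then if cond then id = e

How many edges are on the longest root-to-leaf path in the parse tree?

6

[S [U if cond then [S [U if cond then [S [M id = e]]]]]]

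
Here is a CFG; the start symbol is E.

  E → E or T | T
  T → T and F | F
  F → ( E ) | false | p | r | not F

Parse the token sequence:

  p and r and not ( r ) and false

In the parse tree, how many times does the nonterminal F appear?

6

[E [T [T [T [T [F p]] and [F r]] and [F not [F ( [E [T [F r]]] )]]] and [F false]]]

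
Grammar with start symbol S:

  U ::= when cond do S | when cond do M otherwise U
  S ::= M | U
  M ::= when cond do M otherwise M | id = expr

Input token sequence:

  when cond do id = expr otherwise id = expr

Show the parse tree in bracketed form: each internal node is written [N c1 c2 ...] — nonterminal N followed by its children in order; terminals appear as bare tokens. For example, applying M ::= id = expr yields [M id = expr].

[S [M when cond do [M id = expr] otherwise [M id = expr]]]

S
M
when cond do M otherwise M
when cond do id = expr otherwise M
when cond do id = expr otherwise id = expr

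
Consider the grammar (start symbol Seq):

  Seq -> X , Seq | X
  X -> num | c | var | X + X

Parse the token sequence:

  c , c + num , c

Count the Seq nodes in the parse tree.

[Seq [X c] , [Seq [X [X c] + [X num]] , [Seq [X c]]]]

3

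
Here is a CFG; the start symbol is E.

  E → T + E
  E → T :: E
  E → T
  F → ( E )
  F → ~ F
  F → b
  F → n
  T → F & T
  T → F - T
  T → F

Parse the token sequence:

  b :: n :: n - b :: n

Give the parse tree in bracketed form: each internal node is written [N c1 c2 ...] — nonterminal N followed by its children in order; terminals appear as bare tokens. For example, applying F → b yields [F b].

[E [T [F b]] :: [E [T [F n]] :: [E [T [F n] - [T [F b]]] :: [E [T [F n]]]]]]

E
T :: E
F :: E
b :: E
b :: T :: E
b :: F :: E
b :: n :: E
b :: n :: T :: E
b :: n :: F - T :: E
b :: n :: n - T :: E
b :: n :: n - F :: E
b :: n :: n - b :: E
b :: n :: n - b :: T
b :: n :: n - b :: F
b :: n :: n - b :: n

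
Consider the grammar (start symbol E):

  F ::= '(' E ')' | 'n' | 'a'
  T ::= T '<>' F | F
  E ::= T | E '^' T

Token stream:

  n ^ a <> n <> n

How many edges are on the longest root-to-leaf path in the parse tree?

[E [E [T [F n]]] ^ [T [T [T [F a]] <> [F n]] <> [F n]]]

5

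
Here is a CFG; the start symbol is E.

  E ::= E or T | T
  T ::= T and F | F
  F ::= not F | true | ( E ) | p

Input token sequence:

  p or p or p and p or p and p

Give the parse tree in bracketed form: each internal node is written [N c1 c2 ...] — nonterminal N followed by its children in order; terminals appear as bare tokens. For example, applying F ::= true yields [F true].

E
E or T
E or T or T
E or T or T or T
T or T or T or T
F or T or T or T
p or T or T or T
p or F or T or T
p or p or T or T
p or p or T and F or T
p or p or F and F or T
p or p or p and F or T
p or p or p and p or T
p or p or p and p or T and F
p or p or p and p or F and F
p or p or p and p or p and F
p or p or p and p or p and p

[E [E [E [E [T [F p]]] or [T [F p]]] or [T [T [F p]] and [F p]]] or [T [T [F p]] and [F p]]]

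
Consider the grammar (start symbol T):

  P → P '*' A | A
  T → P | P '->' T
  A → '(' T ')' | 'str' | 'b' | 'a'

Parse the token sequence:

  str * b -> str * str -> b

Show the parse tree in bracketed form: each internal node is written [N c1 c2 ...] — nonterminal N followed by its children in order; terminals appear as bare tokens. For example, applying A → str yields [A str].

[T [P [P [A str]] * [A b]] -> [T [P [P [A str]] * [A str]] -> [T [P [A b]]]]]

T
P -> T
P * A -> T
A * A -> T
str * A -> T
str * b -> T
str * b -> P -> T
str * b -> P * A -> T
str * b -> A * A -> T
str * b -> str * A -> T
str * b -> str * str -> T
str * b -> str * str -> P
str * b -> str * str -> A
str * b -> str * str -> b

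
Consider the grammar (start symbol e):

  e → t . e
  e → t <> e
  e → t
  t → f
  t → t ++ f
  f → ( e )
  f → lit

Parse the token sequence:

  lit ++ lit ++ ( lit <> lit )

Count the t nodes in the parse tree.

5

[e [t [t [t [f lit]] ++ [f lit]] ++ [f ( [e [t [f lit]] <> [e [t [f lit]]]] )]]]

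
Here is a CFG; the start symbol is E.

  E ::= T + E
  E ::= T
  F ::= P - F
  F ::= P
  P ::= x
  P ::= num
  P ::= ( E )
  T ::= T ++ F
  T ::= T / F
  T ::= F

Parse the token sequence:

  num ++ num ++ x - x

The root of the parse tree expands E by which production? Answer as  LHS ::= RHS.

[E [T [T [T [F [P num]]] ++ [F [P num]]] ++ [F [P x] - [F [P x]]]]]

E ::= T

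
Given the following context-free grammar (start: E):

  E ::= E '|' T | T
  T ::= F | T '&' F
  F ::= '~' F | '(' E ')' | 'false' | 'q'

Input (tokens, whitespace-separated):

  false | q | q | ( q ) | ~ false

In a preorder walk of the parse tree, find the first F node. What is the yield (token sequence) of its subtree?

[E [E [E [E [E [T [F false]]] | [T [F q]]] | [T [F q]]] | [T [F ( [E [T [F q]]] )]]] | [T [F ~ [F false]]]]

false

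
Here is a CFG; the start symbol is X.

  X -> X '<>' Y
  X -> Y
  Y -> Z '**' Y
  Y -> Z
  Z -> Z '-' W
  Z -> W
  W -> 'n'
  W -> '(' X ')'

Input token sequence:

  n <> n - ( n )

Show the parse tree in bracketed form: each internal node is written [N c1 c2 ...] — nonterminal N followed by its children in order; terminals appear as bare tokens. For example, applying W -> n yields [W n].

X
X <> Y
Y <> Y
Z <> Y
W <> Y
n <> Y
n <> Z
n <> Z - W
n <> W - W
n <> n - W
n <> n - ( X )
n <> n - ( Y )
n <> n - ( Z )
n <> n - ( W )
n <> n - ( n )

[X [X [Y [Z [W n]]]] <> [Y [Z [Z [W n]] - [W ( [X [Y [Z [W n]]]] )]]]]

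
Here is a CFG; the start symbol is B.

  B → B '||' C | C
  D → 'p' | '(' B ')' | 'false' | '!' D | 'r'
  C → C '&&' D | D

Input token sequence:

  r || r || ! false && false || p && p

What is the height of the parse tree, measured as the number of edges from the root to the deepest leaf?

[B [B [B [B [C [D r]]] || [C [D r]]] || [C [C [D ! [D false]]] && [D false]]] || [C [C [D p]] && [D p]]]

6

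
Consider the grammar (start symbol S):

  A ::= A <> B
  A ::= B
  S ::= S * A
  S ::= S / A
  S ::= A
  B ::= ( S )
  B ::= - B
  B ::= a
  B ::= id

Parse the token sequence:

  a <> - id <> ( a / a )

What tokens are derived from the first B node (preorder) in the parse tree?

a

[S [A [A [A [B a]] <> [B - [B id]]] <> [B ( [S [S [A [B a]]] / [A [B a]]] )]]]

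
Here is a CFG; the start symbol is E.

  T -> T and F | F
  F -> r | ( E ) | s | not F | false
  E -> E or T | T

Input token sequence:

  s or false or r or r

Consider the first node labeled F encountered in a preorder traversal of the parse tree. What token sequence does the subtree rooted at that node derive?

[E [E [E [E [T [F s]]] or [T [F false]]] or [T [F r]]] or [T [F r]]]

s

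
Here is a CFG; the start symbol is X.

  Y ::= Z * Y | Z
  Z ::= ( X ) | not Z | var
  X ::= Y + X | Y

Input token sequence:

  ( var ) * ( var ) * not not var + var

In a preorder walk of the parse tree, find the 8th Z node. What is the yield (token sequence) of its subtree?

var

[X [Y [Z ( [X [Y [Z var]]] )] * [Y [Z ( [X [Y [Z var]]] )] * [Y [Z not [Z not [Z var]]]]]] + [X [Y [Z var]]]]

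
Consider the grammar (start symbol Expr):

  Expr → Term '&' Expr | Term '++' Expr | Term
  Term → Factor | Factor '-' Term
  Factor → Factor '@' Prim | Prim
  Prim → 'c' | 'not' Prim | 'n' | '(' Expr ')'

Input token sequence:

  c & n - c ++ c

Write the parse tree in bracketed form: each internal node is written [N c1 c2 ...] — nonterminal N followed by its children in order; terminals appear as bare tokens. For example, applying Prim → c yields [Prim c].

[Expr [Term [Factor [Prim c]]] & [Expr [Term [Factor [Prim n]] - [Term [Factor [Prim c]]]] ++ [Expr [Term [Factor [Prim c]]]]]]

Expr
Term & Expr
Factor & Expr
Prim & Expr
c & Expr
c & Term ++ Expr
c & Factor - Term ++ Expr
c & Prim - Term ++ Expr
c & n - Term ++ Expr
c & n - Factor ++ Expr
c & n - Prim ++ Expr
c & n - c ++ Expr
c & n - c ++ Term
c & n - c ++ Factor
c & n - c ++ Prim
c & n - c ++ c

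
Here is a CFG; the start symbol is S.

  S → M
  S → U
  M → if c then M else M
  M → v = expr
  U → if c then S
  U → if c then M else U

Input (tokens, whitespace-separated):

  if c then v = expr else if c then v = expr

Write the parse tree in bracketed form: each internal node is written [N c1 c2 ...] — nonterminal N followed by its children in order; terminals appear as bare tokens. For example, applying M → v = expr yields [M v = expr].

[S [U if c then [M v = expr] else [U if c then [S [M v = expr]]]]]

S
U
if c then M else U
if c then v = expr else U
if c then v = expr else if c then S
if c then v = expr else if c then M
if c then v = expr else if c then v = expr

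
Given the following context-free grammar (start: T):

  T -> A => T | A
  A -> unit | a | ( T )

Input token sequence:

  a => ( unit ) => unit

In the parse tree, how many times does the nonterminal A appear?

[T [A a] => [T [A ( [T [A unit]] )] => [T [A unit]]]]

4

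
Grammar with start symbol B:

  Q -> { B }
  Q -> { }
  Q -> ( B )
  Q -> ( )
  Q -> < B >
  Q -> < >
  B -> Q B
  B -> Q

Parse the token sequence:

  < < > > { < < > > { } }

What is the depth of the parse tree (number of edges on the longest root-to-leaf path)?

7

[B [Q < [B [Q < >]] >] [B [Q { [B [Q < [B [Q < >]] >] [B [Q { }]]] }]]]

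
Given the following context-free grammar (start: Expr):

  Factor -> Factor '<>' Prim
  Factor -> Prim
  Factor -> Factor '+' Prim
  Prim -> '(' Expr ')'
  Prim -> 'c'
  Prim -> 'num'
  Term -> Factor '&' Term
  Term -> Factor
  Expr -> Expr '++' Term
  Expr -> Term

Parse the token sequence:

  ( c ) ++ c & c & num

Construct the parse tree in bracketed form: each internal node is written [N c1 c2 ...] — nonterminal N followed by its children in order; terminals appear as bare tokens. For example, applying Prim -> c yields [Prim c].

Expr
Expr ++ Term
Term ++ Term
Factor ++ Term
Prim ++ Term
( Expr ) ++ Term
( Term ) ++ Term
( Factor ) ++ Term
( Prim ) ++ Term
( c ) ++ Term
( c ) ++ Factor & Term
( c ) ++ Prim & Term
( c ) ++ c & Term
( c ) ++ c & Factor & Term
( c ) ++ c & Prim & Term
( c ) ++ c & c & Term
( c ) ++ c & c & Factor
( c ) ++ c & c & Prim
( c ) ++ c & c & num

[Expr [Expr [Term [Factor [Prim ( [Expr [Term [Factor [Prim c]]]] )]]]] ++ [Term [Factor [Prim c]] & [Term [Factor [Prim c]] & [Term [Factor [Prim num]]]]]]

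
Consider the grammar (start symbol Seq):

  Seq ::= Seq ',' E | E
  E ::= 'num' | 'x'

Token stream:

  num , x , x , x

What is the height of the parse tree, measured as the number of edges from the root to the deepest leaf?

5

[Seq [Seq [Seq [Seq [E num]] , [E x]] , [E x]] , [E x]]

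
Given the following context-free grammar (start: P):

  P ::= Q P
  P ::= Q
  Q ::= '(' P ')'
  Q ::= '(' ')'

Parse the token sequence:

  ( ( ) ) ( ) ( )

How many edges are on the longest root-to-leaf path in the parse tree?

4

[P [Q ( [P [Q ( )]] )] [P [Q ( )] [P [Q ( )]]]]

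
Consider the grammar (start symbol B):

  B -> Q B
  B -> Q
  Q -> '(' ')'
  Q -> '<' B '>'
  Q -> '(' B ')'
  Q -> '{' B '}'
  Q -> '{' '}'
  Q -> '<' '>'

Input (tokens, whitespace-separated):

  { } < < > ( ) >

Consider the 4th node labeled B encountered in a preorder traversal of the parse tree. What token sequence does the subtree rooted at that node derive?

( )

[B [Q { }] [B [Q < [B [Q < >] [B [Q ( )]]] >]]]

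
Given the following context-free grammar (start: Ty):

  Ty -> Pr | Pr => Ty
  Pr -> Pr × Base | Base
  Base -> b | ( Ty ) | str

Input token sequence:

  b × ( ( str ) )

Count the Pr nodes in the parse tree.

4

[Ty [Pr [Pr [Base b]] × [Base ( [Ty [Pr [Base ( [Ty [Pr [Base str]]] )]]] )]]]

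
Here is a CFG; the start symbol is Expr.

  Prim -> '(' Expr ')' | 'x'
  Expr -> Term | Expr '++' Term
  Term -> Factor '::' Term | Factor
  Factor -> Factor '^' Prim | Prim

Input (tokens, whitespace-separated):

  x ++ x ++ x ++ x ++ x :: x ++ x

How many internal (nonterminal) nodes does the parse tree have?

27

[Expr [Expr [Expr [Expr [Expr [Expr [Term [Factor [Prim x]]]] ++ [Term [Factor [Prim x]]]] ++ [Term [Factor [Prim x]]]] ++ [Term [Factor [Prim x]]]] ++ [Term [Factor [Prim x]] :: [Term [Factor [Prim x]]]]] ++ [Term [Factor [Prim x]]]]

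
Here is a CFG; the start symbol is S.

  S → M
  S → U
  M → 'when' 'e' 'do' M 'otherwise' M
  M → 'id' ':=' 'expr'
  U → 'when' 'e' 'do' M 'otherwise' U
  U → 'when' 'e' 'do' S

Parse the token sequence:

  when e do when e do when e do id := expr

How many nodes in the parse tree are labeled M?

1

[S [U when e do [S [U when e do [S [U when e do [S [M id := expr]]]]]]]]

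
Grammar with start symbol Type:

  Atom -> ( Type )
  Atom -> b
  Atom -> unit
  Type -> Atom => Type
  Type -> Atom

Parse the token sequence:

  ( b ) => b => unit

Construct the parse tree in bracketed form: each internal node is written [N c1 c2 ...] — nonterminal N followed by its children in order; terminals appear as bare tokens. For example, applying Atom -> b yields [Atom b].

Type
Atom => Type
( Type ) => Type
( Atom ) => Type
( b ) => Type
( b ) => Atom => Type
( b ) => b => Type
( b ) => b => Atom
( b ) => b => unit

[Type [Atom ( [Type [Atom b]] )] => [Type [Atom b] => [Type [Atom unit]]]]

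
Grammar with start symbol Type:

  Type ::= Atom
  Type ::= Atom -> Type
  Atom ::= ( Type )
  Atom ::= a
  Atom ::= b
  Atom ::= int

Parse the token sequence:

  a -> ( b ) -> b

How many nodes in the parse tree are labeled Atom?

4

[Type [Atom a] -> [Type [Atom ( [Type [Atom b]] )] -> [Type [Atom b]]]]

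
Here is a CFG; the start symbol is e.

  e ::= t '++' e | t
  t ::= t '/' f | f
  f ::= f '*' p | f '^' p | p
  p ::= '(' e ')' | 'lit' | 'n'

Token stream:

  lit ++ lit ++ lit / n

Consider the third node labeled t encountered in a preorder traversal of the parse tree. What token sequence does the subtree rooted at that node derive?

[e [t [f [p lit]]] ++ [e [t [f [p lit]]] ++ [e [t [t [f [p lit]]] / [f [p n]]]]]]

lit / n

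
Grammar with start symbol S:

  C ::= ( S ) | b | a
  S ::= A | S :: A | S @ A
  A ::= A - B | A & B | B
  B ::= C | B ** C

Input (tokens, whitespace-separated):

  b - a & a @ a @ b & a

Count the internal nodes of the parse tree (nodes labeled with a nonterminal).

[S [S [S [A [A [A [B [C b]]] - [B [C a]]] & [B [C a]]]] @ [A [B [C a]]]] @ [A [A [B [C b]]] & [B [C a]]]]

21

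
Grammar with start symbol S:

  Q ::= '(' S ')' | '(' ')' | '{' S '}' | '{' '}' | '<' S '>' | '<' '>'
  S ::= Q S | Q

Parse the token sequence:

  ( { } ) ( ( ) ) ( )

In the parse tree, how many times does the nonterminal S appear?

[S [Q ( [S [Q { }]] )] [S [Q ( [S [Q ( )]] )] [S [Q ( )]]]]

5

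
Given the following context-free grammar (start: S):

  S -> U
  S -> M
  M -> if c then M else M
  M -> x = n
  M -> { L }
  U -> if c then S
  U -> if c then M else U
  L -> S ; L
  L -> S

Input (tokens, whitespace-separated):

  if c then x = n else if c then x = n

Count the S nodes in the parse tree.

2

[S [U if c then [M x = n] else [U if c then [S [M x = n]]]]]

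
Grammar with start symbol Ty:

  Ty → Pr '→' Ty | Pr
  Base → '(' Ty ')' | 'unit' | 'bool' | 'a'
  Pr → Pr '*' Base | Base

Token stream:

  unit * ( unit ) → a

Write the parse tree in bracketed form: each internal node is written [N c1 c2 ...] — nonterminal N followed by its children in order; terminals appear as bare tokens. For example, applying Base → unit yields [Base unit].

Ty
Pr → Ty
Pr * Base → Ty
Base * Base → Ty
unit * Base → Ty
unit * ( Ty ) → Ty
unit * ( Pr ) → Ty
unit * ( Base ) → Ty
unit * ( unit ) → Ty
unit * ( unit ) → Pr
unit * ( unit ) → Base
unit * ( unit ) → a

[Ty [Pr [Pr [Base unit]] * [Base ( [Ty [Pr [Base unit]]] )]] → [Ty [Pr [Base a]]]]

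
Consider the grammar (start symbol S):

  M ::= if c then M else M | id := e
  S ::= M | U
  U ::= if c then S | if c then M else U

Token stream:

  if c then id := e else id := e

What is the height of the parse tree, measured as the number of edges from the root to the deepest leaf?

3

[S [M if c then [M id := e] else [M id := e]]]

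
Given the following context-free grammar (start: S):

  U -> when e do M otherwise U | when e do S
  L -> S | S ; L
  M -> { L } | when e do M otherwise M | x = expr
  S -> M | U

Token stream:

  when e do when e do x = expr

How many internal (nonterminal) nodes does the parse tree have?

6

[S [U when e do [S [U when e do [S [M x = expr]]]]]]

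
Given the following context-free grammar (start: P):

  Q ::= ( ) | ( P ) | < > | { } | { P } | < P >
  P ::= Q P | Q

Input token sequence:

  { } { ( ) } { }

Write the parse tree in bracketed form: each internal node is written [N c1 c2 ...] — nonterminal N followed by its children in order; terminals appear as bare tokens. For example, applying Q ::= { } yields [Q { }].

P
Q P
{ } P
{ } Q P
{ } { P } P
{ } { Q } P
{ } { ( ) } P
{ } { ( ) } Q
{ } { ( ) } { }

[P [Q { }] [P [Q { [P [Q ( )]] }] [P [Q { }]]]]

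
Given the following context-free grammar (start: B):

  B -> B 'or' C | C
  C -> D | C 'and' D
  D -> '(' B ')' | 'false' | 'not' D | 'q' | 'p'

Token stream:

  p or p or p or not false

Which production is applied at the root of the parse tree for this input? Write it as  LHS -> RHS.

B -> B 'or' C

[B [B [B [B [C [D p]]] or [C [D p]]] or [C [D p]]] or [C [D not [D false]]]]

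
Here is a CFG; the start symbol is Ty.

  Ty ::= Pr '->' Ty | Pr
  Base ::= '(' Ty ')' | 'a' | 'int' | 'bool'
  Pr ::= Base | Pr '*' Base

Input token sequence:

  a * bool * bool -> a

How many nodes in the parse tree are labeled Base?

4

[Ty [Pr [Pr [Pr [Base a]] * [Base bool]] * [Base bool]] -> [Ty [Pr [Base a]]]]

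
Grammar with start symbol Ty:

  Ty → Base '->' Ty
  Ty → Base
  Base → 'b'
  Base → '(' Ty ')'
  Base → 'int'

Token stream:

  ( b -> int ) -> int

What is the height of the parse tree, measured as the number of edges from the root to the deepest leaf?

5

[Ty [Base ( [Ty [Base b] -> [Ty [Base int]]] )] -> [Ty [Base int]]]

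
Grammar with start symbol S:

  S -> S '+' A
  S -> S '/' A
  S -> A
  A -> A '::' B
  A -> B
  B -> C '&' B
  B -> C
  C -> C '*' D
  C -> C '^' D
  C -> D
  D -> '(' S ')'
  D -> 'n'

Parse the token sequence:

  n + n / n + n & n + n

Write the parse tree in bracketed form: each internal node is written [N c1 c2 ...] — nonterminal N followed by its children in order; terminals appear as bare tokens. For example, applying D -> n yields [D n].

[S [S [S [S [S [A [B [C [D n]]]]] + [A [B [C [D n]]]]] / [A [B [C [D n]]]]] + [A [B [C [D n]] & [B [C [D n]]]]]] + [A [B [C [D n]]]]]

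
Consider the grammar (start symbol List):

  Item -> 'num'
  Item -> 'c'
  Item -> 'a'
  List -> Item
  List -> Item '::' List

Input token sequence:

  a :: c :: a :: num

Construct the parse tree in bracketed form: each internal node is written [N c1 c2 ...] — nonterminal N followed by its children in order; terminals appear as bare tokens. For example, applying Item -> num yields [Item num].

List
Item :: List
a :: List
a :: Item :: List
a :: c :: List
a :: c :: Item :: List
a :: c :: a :: List
a :: c :: a :: Item
a :: c :: a :: num

[List [Item a] :: [List [Item c] :: [List [Item a] :: [List [Item num]]]]]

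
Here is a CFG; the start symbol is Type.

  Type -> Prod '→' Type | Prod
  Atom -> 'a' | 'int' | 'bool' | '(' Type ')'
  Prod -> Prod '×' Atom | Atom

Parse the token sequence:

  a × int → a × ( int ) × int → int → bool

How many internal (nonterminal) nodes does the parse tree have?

21

[Type [Prod [Prod [Atom a]] × [Atom int]] → [Type [Prod [Prod [Prod [Atom a]] × [Atom ( [Type [Prod [Atom int]]] )]] × [Atom int]] → [Type [Prod [Atom int]] → [Type [Prod [Atom bool]]]]]]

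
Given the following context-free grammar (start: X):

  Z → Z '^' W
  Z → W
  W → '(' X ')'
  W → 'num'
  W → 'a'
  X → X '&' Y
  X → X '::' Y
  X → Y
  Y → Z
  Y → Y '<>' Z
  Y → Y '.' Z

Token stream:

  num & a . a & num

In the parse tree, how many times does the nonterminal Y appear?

[X [X [X [Y [Z [W num]]]] & [Y [Y [Z [W a]]] . [Z [W a]]]] & [Y [Z [W num]]]]

4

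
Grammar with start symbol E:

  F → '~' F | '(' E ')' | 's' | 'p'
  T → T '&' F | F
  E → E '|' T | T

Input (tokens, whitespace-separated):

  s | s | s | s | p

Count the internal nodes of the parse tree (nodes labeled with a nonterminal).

[E [E [E [E [E [T [F s]]] | [T [F s]]] | [T [F s]]] | [T [F s]]] | [T [F p]]]

15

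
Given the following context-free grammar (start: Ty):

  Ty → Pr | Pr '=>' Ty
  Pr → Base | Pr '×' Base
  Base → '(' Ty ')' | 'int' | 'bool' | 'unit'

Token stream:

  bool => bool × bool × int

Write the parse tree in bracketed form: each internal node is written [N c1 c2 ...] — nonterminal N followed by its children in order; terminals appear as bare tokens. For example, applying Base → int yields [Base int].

[Ty [Pr [Base bool]] => [Ty [Pr [Pr [Pr [Base bool]] × [Base bool]] × [Base int]]]]

Ty
Pr => Ty
Base => Ty
bool => Ty
bool => Pr
bool => Pr × Base
bool => Pr × Base × Base
bool => Base × Base × Base
bool => bool × Base × Base
bool => bool × bool × Base
bool => bool × bool × int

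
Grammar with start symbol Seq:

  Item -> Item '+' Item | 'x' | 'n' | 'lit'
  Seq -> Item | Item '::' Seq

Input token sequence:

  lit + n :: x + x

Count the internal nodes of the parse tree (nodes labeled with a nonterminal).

8

[Seq [Item [Item lit] + [Item n]] :: [Seq [Item [Item x] + [Item x]]]]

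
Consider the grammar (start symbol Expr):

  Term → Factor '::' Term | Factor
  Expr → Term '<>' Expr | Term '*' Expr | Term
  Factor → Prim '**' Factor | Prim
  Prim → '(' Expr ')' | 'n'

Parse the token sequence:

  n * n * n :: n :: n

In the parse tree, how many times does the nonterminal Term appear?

[Expr [Term [Factor [Prim n]]] * [Expr [Term [Factor [Prim n]]] * [Expr [Term [Factor [Prim n]] :: [Term [Factor [Prim n]] :: [Term [Factor [Prim n]]]]]]]]

5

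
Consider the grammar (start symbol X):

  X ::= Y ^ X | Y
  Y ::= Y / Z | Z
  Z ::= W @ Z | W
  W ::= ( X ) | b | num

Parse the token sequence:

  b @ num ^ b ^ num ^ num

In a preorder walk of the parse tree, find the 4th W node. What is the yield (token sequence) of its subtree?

num

[X [Y [Z [W b] @ [Z [W num]]]] ^ [X [Y [Z [W b]]] ^ [X [Y [Z [W num]]] ^ [X [Y [Z [W num]]]]]]]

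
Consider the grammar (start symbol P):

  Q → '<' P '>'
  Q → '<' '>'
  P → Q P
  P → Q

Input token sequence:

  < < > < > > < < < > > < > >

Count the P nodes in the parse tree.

[P [Q < [P [Q < >] [P [Q < >]]] >] [P [Q < [P [Q < [P [Q < >]] >] [P [Q < >]]] >]]]

7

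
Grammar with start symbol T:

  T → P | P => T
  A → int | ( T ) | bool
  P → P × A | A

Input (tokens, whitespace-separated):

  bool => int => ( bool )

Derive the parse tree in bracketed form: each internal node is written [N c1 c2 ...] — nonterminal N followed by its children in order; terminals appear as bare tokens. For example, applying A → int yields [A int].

T
P => T
A => T
bool => T
bool => P => T
bool => A => T
bool => int => T
bool => int => P
bool => int => A
bool => int => ( T )
bool => int => ( P )
bool => int => ( A )
bool => int => ( bool )

[T [P [A bool]] => [T [P [A int]] => [T [P [A ( [T [P [A bool]]] )]]]]]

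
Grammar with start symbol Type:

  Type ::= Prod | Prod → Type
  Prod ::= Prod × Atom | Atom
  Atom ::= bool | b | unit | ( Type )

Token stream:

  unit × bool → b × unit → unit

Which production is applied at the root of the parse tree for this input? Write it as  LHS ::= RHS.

[Type [Prod [Prod [Atom unit]] × [Atom bool]] → [Type [Prod [Prod [Atom b]] × [Atom unit]] → [Type [Prod [Atom unit]]]]]

Type ::= Prod → Type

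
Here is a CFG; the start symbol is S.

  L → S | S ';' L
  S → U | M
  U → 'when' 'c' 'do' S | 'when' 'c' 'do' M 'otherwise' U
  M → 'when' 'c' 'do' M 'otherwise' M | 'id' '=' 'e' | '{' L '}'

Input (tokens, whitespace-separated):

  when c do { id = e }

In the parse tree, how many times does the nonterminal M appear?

[S [U when c do [S [M { [L [S [M id = e]]] }]]]]

2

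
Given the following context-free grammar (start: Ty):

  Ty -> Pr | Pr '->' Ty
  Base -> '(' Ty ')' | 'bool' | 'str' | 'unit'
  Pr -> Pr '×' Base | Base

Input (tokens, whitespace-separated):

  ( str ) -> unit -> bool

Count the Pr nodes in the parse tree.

4

[Ty [Pr [Base ( [Ty [Pr [Base str]]] )]] -> [Ty [Pr [Base unit]] -> [Ty [Pr [Base bool]]]]]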